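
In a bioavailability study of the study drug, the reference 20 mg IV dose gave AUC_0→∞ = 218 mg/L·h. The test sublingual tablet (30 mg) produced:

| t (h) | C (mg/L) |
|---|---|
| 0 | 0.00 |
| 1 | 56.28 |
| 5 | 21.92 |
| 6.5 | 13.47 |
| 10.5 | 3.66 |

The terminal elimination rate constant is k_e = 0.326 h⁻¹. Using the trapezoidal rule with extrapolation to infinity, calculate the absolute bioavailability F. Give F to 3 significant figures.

F = 0.785

Trapezoidal AUC_0→10.5 (sublingual tablet):
  [0→1]: (0.00+56.28)/2 × 1 = 28.14
  [1→5]: (56.28+21.92)/2 × 4 = 156.4
  [5→6.5]: (21.92+13.47)/2 × 1.5 = 26.5425
  [6.5→10.5]: (13.47+3.66)/2 × 4 = 34.26
  Sum = 245.3425 mg/L·h
Tail: C_last/k_e = 3.66/0.326 = 11.227
AUC_0→∞ (sublingual tablet) = 245.3425 + 11.227 = 256.5695 mg/L·h
F = (AUC_ev/D_ev)/(AUC_iv/D_iv) = (256.5695/30)/(218/20) = 8.55232/10.9 = 0.7846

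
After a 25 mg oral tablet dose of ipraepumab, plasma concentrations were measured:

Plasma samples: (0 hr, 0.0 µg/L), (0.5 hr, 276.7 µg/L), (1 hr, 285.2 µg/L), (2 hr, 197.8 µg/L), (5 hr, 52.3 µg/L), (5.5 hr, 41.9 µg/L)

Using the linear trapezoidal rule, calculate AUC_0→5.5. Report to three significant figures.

Trapezoidal AUC_0→5.5:
  [0→0.5]: (0.0+276.7)/2 × 0.5 = 69.175
  [0.5→1]: (276.7+285.2)/2 × 0.5 = 140.475
  [1→2]: (285.2+197.8)/2 × 1 = 241.5
  [2→5]: (197.8+52.3)/2 × 3 = 375.15
  [5→5.5]: (52.3+41.9)/2 × 0.5 = 23.55
  Sum = 849.85 µg/L·hr

AUC = 850 µg/L·hr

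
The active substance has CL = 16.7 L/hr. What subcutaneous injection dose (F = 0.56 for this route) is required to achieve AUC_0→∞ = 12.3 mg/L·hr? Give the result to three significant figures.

Dose = CL × AUC_0→∞ / F
     = 16.7 × 12.3 / 0.56 = 366.804 mg

Dose = 367 mg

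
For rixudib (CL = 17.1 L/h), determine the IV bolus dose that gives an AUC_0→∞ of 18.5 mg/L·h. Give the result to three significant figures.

Dose = 316 mg

Dose_iv = CL × AUC_0→∞
     = 17.1 × 18.5 = 316.35 mg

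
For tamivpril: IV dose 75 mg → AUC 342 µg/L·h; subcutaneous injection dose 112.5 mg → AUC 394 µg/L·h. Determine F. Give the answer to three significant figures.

F = 0.768

F = (AUC_ev / D_ev) / (AUC_iv / D_iv)
  = (394/112.5) / (342/75)
  = 3.50222 / 4.56 = 0.7680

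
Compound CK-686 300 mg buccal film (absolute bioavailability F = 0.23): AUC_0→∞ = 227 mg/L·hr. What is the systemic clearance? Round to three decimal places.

CL = F × Dose / AUC_0→∞
   = 0.23 × 300 / 227 = 0.303965 L/hr

CL = 0.304 L/hr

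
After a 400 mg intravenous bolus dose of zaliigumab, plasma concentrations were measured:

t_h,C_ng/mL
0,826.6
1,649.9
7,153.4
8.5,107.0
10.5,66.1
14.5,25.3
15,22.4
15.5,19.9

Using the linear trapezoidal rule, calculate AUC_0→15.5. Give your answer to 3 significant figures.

Trapezoidal AUC_0→15.5:
  [0→1]: (826.6+649.9)/2 × 1 = 738.25
  [1→7]: (649.9+153.4)/2 × 6 = 2409.9
  [7→8.5]: (153.4+107.0)/2 × 1.5 = 195.3
  [8.5→10.5]: (107.0+66.1)/2 × 2 = 173.1
  [10.5→14.5]: (66.1+25.3)/2 × 4 = 182.8
  [14.5→15]: (25.3+22.4)/2 × 0.5 = 11.925
  [15→15.5]: (22.4+19.9)/2 × 0.5 = 10.575
  Sum = 3721.85 ng/mL·h

AUC = 3720 ng/mL·h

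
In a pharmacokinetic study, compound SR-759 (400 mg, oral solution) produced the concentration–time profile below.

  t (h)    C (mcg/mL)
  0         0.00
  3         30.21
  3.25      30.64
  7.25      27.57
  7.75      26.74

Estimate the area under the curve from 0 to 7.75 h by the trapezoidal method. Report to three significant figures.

AUC = 183 mcg/mL·h

Trapezoidal AUC_0→7.75:
  [0→3]: (0.00+30.21)/2 × 3 = 45.315
  [3→3.25]: (30.21+30.64)/2 × 0.25 = 7.60625
  [3.25→7.25]: (30.64+27.57)/2 × 4 = 116.42
  [7.25→7.75]: (27.57+26.74)/2 × 0.5 = 13.5775
  Sum = 182.91875 mcg/mL·h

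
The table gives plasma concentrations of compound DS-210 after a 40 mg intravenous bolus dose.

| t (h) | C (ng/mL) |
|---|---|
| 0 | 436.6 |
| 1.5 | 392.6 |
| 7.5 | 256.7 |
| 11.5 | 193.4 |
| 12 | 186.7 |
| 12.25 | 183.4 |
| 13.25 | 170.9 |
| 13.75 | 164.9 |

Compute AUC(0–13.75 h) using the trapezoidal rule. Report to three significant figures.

Trapezoidal AUC_0→13.75:
  [0→1.5]: (436.6+392.6)/2 × 1.5 = 621.9
  [1.5→7.5]: (392.6+256.7)/2 × 6 = 1947.9
  [7.5→11.5]: (256.7+193.4)/2 × 4 = 900.2
  [11.5→12]: (193.4+186.7)/2 × 0.5 = 95.025
  [12→12.25]: (186.7+183.4)/2 × 0.25 = 46.2625
  [12.25→13.25]: (183.4+170.9)/2 × 1 = 177.15
  [13.25→13.75]: (170.9+164.9)/2 × 0.5 = 83.95
  Sum = 3872.3875 ng/mL·h

AUC = 3870 ng/mL·h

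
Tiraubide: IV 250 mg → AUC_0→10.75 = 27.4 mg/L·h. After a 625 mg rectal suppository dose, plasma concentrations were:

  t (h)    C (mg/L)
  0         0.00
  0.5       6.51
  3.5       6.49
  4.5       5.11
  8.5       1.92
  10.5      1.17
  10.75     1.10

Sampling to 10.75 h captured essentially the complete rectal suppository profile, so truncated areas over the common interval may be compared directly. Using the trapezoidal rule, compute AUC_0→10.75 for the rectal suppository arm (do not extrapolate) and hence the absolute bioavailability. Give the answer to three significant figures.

F = 0.648

Trapezoidal AUC_0→10.75 (rectal suppository):
  [0→0.5]: (0.00+6.51)/2 × 0.5 = 1.6275
  [0.5→3.5]: (6.51+6.49)/2 × 3 = 19.5
  [3.5→4.5]: (6.49+5.11)/2 × 1 = 5.8
  [4.5→8.5]: (5.11+1.92)/2 × 4 = 14.06
  [8.5→10.5]: (1.92+1.17)/2 × 2 = 3.09
  [10.5→10.75]: (1.17+1.10)/2 × 0.25 = 0.28375
  Sum = 44.36125 mg/L·h
F = (AUC_ev/D_ev)/(AUC_iv/D_iv) = (44.36125/625)/(27.4/250) = 0.070978/0.1096 = 0.6476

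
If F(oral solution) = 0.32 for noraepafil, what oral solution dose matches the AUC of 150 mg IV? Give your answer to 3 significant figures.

D_oral = 469 mg

For equal systemic exposure: F × D_ev = D_iv
D_ev = D_iv / F = 150 / 0.32 = 468.75 mg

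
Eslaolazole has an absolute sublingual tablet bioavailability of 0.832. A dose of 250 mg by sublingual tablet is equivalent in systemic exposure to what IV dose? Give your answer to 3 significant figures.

Systemic exposure from an extravascular dose = F × D_ev, so the equivalent IV dose is F × D_ev.
D_iv = F × D_ev = 0.832 × 250 = 208 mg

D_iv = 208 mg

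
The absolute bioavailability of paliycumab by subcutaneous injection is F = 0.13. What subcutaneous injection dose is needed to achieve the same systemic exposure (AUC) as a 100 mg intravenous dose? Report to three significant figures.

For equal systemic exposure: F × D_ev = D_iv
D_ev = D_iv / F = 100 / 0.13 = 769.231 mg

D_subcutaneous = 769 mg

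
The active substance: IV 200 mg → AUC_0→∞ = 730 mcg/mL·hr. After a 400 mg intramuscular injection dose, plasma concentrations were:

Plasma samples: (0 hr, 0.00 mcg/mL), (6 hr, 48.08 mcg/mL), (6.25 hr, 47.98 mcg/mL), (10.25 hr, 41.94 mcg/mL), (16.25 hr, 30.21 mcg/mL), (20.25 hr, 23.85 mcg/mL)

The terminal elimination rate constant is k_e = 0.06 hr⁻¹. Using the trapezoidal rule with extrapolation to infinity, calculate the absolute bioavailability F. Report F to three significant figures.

F = 0.725

Trapezoidal AUC_0→20.25 (intramuscular injection):
  [0→6]: (0.00+48.08)/2 × 6 = 144.24
  [6→6.25]: (48.08+47.98)/2 × 0.25 = 12.0075
  [6.25→10.25]: (47.98+41.94)/2 × 4 = 179.84
  [10.25→16.25]: (41.94+30.21)/2 × 6 = 216.45
  [16.25→20.25]: (30.21+23.85)/2 × 4 = 108.12
  Sum = 660.6575 mcg/mL·hr
Tail: C_last/k_e = 23.85/0.06 = 397.500
AUC_0→∞ (intramuscular injection) = 660.6575 + 397.500 = 1058.1575 mcg/mL·hr
F = (AUC_ev/D_ev)/(AUC_iv/D_iv) = (1058.1575/400)/(730/200) = 2.64539/3.65 = 0.7248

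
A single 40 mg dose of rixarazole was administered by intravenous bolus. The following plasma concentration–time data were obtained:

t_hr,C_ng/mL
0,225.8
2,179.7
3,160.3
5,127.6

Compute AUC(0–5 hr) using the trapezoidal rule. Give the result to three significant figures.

AUC = 863 ng/mL·hr

Trapezoidal AUC_0→5:
  [0→2]: (225.8+179.7)/2 × 2 = 405.5
  [2→3]: (179.7+160.3)/2 × 1 = 170.0
  [3→5]: (160.3+127.6)/2 × 2 = 287.9
  Sum = 863.4 ng/mL·hr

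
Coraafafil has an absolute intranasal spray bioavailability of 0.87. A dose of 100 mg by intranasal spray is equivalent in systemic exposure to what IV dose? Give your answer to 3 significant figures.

Systemic exposure from an extravascular dose = F × D_ev, so the equivalent IV dose is F × D_ev.
D_iv = F × D_ev = 0.87 × 100 = 87 mg

D_iv = 87.0 mg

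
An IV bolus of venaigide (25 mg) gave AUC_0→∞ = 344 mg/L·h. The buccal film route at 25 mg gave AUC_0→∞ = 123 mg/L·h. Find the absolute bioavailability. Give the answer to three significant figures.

F = (AUC_ev / D_ev) / (AUC_iv / D_iv)
  = (123/25) / (344/25)
  = 4.92 / 13.76 = 0.3576

F = 0.358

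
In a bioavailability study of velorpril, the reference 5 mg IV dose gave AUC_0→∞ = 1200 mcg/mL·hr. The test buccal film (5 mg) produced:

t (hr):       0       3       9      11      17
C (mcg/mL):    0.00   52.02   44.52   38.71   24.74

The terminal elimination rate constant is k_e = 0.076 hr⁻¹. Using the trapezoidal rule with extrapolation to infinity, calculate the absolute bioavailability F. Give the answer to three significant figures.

F = 0.806

Trapezoidal AUC_0→17 (buccal film):
  [0→3]: (0.00+52.02)/2 × 3 = 78.03
  [3→9]: (52.02+44.52)/2 × 6 = 289.62
  [9→11]: (44.52+38.71)/2 × 2 = 83.23
  [11→17]: (38.71+24.74)/2 × 6 = 190.35
  Sum = 641.23 mcg/mL·hr
Tail: C_last/k_e = 24.74/0.076 = 325.526
AUC_0→∞ (buccal film) = 641.23 + 325.526 = 966.756 mcg/mL·hr
F = (AUC_ev/D_ev)/(AUC_iv/D_iv) = (966.756/5)/(1200/5) = 193.3512/240 = 0.8056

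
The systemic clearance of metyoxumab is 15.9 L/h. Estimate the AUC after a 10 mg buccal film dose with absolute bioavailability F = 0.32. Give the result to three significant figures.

AUC_0→∞ = F × Dose / CL
        = 0.32 × 10 / 15.9 = 0.201258 mg/L·h

AUC = 0.201 mg/L·h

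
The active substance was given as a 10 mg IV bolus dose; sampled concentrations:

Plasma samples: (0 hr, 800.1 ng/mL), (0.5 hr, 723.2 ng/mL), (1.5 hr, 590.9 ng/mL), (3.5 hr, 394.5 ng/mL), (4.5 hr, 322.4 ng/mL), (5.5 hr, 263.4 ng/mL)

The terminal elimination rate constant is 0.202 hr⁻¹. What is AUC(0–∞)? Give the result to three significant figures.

Trapezoidal AUC_0→5.5:
  [0→0.5]: (800.1+723.2)/2 × 0.5 = 380.825
  [0.5→1.5]: (723.2+590.9)/2 × 1 = 657.05
  [1.5→3.5]: (590.9+394.5)/2 × 2 = 985.4
  [3.5→4.5]: (394.5+322.4)/2 × 1 = 358.45
  [4.5→5.5]: (322.4+263.4)/2 × 1 = 292.9
  Sum = 2674.625 ng/mL·hr
Extrapolated tail: C_last / k_e = 263.4 / 0.202 = 1303.960
AUC_0→∞ = 2674.625 + 1303.960 = 3978.585 ng/mL·hr

AUC = 3980 ng/mL·hr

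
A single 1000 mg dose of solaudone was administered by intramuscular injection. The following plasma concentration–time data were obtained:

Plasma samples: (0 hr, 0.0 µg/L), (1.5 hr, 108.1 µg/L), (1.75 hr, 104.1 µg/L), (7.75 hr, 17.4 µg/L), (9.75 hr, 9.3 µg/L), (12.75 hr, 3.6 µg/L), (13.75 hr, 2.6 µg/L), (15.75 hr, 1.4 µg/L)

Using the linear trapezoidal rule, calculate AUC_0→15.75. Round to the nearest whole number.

AUC = 525 µg/L·hr

Trapezoidal AUC_0→15.75:
  [0→1.5]: (0.0+108.1)/2 × 1.5 = 81.075
  [1.5→1.75]: (108.1+104.1)/2 × 0.25 = 26.525
  [1.75→7.75]: (104.1+17.4)/2 × 6 = 364.5
  [7.75→9.75]: (17.4+9.3)/2 × 2 = 26.7
  [9.75→12.75]: (9.3+3.6)/2 × 3 = 19.35
  [12.75→13.75]: (3.6+2.6)/2 × 1 = 3.1
  [13.75→15.75]: (2.6+1.4)/2 × 2 = 4.0
  Sum = 525.25 µg/L·hr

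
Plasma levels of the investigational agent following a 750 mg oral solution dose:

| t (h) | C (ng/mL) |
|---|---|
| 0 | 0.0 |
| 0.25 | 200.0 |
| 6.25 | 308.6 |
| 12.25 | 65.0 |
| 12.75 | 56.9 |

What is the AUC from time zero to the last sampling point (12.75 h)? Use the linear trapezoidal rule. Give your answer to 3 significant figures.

Trapezoidal AUC_0→12.75:
  [0→0.25]: (0.0+200.0)/2 × 0.25 = 25.0
  [0.25→6.25]: (200.0+308.6)/2 × 6 = 1525.8
  [6.25→12.25]: (308.6+65.0)/2 × 6 = 1120.8
  [12.25→12.75]: (65.0+56.9)/2 × 0.5 = 30.475
  Sum = 2702.075 ng/mL·h

AUC = 2700 ng/mL·h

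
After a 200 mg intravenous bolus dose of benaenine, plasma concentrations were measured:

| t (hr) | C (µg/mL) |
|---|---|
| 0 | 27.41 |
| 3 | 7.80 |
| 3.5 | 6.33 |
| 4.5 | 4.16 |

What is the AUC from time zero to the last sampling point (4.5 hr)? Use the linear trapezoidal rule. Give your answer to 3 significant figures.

Trapezoidal AUC_0→4.5:
  [0→3]: (27.41+7.80)/2 × 3 = 52.815
  [3→3.5]: (7.80+6.33)/2 × 0.5 = 3.5325
  [3.5→4.5]: (6.33+4.16)/2 × 1 = 5.245
  Sum = 61.5925 µg/mL·hr

AUC = 61.6 µg/mL·hr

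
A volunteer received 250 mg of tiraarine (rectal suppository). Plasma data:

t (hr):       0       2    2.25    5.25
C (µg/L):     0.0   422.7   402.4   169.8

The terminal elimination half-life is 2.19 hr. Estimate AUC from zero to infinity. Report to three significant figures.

Trapezoidal AUC_0→5.25:
  [0→2]: (0.0+422.7)/2 × 2 = 422.7
  [2→2.25]: (422.7+402.4)/2 × 0.25 = 103.1375
  [2.25→5.25]: (402.4+169.8)/2 × 3 = 858.3
  Sum = 1384.1375 µg/L·hr
k_e = ln2 / t½ = 0.693147 / 2.19 = 0.3165 hr^-1
Extrapolated tail: C_last / k_e = 169.8 / 0.3165 = 536.493
AUC_0→∞ = 1384.1375 + 536.493 = 1920.6305 µg/L·hr

AUC = 1920 µg/L·hr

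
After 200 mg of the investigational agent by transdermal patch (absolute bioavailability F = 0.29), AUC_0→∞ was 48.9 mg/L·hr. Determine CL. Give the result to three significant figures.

CL = F × Dose / AUC_0→∞
   = 0.29 × 200 / 48.9 = 1.18609 L/hr

CL = 1.19 L/hr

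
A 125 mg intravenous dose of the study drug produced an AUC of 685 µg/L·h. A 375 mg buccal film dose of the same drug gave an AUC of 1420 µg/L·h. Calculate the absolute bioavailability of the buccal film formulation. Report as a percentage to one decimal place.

F = 69.1%

F = (AUC_ev / D_ev) / (AUC_iv / D_iv)
  = (1420/375) / (685/125)
  = 3.78667 / 5.48 = 0.6910
  = 69.10%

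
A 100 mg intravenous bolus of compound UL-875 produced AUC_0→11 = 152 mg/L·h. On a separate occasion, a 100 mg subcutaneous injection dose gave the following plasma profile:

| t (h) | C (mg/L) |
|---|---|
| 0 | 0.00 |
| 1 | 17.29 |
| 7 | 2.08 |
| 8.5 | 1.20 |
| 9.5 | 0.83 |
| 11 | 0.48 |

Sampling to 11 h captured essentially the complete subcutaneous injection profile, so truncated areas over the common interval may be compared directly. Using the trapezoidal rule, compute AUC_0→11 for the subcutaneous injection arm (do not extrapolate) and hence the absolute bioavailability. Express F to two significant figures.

F = 0.47

Trapezoidal AUC_0→11 (subcutaneous injection):
  [0→1]: (0.00+17.29)/2 × 1 = 8.645
  [1→7]: (17.29+2.08)/2 × 6 = 58.11
  [7→8.5]: (2.08+1.20)/2 × 1.5 = 2.46
  [8.5→9.5]: (1.20+0.83)/2 × 1 = 1.015
  [9.5→11]: (0.83+0.48)/2 × 1.5 = 0.9825
  Sum = 71.2125 mg/L·h
F = (AUC_ev/D_ev)/(AUC_iv/D_iv) = (71.2125/100)/(152/100) = 0.712125/1.52 = 0.4685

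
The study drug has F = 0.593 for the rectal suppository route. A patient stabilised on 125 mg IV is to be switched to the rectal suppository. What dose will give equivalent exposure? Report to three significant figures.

For equal systemic exposure: F × D_ev = D_iv
D_ev = D_iv / F = 125 / 0.593 = 210.793 mg

D_rectal = 211 mg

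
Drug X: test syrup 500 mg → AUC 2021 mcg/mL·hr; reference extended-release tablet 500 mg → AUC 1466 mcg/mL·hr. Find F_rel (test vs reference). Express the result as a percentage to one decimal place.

F_rel = (AUC_test/D_test) / (AUC_ref/D_ref)
      = (2021/500) / (1466/500)
      = 4.042 / 2.932 = 1.3786 = 137.86%

F_rel = 137.9%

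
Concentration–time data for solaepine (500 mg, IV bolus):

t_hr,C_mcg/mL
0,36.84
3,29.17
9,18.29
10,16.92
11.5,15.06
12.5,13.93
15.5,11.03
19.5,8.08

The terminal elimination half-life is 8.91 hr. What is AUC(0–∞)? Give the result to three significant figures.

AUC = 477 mcg/mL·hr

Trapezoidal AUC_0→19.5:
  [0→3]: (36.84+29.17)/2 × 3 = 99.015
  [3→9]: (29.17+18.29)/2 × 6 = 142.38
  [9→10]: (18.29+16.92)/2 × 1 = 17.605
  [10→11.5]: (16.92+15.06)/2 × 1.5 = 23.985
  [11.5→12.5]: (15.06+13.93)/2 × 1 = 14.495
  [12.5→15.5]: (13.93+11.03)/2 × 3 = 37.44
  [15.5→19.5]: (11.03+8.08)/2 × 4 = 38.22
  Sum = 373.14 mcg/mL·hr
k_e = ln2 / t½ = 0.693147 / 8.91 = 0.0778 hr^-1
Extrapolated tail: C_last / k_e = 8.08 / 0.0778 = 103.856
AUC_0→∞ = 373.14 + 103.856 = 476.996 mcg/mL·hr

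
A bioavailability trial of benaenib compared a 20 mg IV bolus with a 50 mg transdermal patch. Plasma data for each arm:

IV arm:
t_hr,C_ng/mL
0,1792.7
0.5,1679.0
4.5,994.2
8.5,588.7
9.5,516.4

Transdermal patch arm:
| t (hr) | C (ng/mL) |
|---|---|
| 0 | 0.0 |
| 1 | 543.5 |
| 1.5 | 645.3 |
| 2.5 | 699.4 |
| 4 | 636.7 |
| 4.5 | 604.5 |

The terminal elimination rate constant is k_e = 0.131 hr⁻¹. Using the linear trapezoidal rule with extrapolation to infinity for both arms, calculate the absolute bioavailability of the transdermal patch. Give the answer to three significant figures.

F = 0.207

Trapezoidal AUC_0→9.5 (IV):
  [0→0.5]: (1792.7+1679.0)/2 × 0.5 = 867.925
  [0.5→4.5]: (1679.0+994.2)/2 × 4 = 5346.4
  [4.5→8.5]: (994.2+588.7)/2 × 4 = 3165.8
  [8.5→9.5]: (588.7+516.4)/2 × 1 = 552.55
  Sum = 9932.675 ng/mL·hr
IV tail: 516.4/0.131 = 3941.985; AUC_iv,0→∞ = 9932.675 + 3941.985 = 13874.66 ng/mL·hr
Trapezoidal AUC_0→4.5 (transdermal patch):
  [0→1]: (0.0+543.5)/2 × 1 = 271.75
  [1→1.5]: (543.5+645.3)/2 × 0.5 = 297.2
  [1.5→2.5]: (645.3+699.4)/2 × 1 = 672.35
  [2.5→4]: (699.4+636.7)/2 × 1.5 = 1002.075
  [4→4.5]: (636.7+604.5)/2 × 0.5 = 310.3
  Sum = 2553.675 ng/mL·hr
transdermal patch tail: 604.5/0.131 = 4614.504; AUC_ev,0→∞ = 2553.675 + 4614.504 = 7168.179 ng/mL·hr
F = (AUC_ev/D_ev)/(AUC_iv/D_iv) = (7168.179/50)/(13874.66/20) = 143.36358/693.733 = 0.2067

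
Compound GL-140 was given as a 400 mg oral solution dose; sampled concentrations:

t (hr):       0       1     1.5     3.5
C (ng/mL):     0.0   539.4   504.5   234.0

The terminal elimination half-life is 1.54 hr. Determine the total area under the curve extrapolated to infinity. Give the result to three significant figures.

Trapezoidal AUC_0→3.5:
  [0→1]: (0.0+539.4)/2 × 1 = 269.7
  [1→1.5]: (539.4+504.5)/2 × 0.5 = 260.975
  [1.5→3.5]: (504.5+234.0)/2 × 2 = 738.5
  Sum = 1269.175 ng/mL·hr
k_e = ln2 / t½ = 0.693147 / 1.54 = 0.4501 hr^-1
Extrapolated tail: C_last / k_e = 234.0 / 0.4501 = 519.884
AUC_0→∞ = 1269.175 + 519.884 = 1789.059 ng/mL·hr

AUC = 1790 ng/mL·hr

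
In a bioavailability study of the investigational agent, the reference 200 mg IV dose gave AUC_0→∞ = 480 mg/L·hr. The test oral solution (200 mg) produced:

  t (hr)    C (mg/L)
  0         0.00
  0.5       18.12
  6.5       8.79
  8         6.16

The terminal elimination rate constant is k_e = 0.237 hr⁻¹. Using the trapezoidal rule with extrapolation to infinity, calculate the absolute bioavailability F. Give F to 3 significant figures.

Trapezoidal AUC_0→8 (oral solution):
  [0→0.5]: (0.00+18.12)/2 × 0.5 = 4.53
  [0.5→6.5]: (18.12+8.79)/2 × 6 = 80.73
  [6.5→8]: (8.79+6.16)/2 × 1.5 = 11.2125
  Sum = 96.4725 mg/L·hr
Tail: C_last/k_e = 6.16/0.237 = 25.992
AUC_0→∞ (oral solution) = 96.4725 + 25.992 = 122.4645 mg/L·hr
F = (AUC_ev/D_ev)/(AUC_iv/D_iv) = (122.4645/200)/(480/200) = 0.6123225/2.4 = 0.2551

F = 0.255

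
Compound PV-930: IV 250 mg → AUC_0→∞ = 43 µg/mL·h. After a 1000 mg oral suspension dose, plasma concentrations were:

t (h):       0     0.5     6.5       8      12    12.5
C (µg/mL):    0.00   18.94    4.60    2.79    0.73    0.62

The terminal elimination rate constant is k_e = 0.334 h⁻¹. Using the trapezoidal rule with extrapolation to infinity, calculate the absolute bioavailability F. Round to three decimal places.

Trapezoidal AUC_0→12.5 (oral suspension):
  [0→0.5]: (0.00+18.94)/2 × 0.5 = 4.735
  [0.5→6.5]: (18.94+4.60)/2 × 6 = 70.62
  [6.5→8]: (4.60+2.79)/2 × 1.5 = 5.5425
  [8→12]: (2.79+0.73)/2 × 4 = 7.04
  [12→12.5]: (0.73+0.62)/2 × 0.5 = 0.3375
  Sum = 88.275 µg/mL·h
Tail: C_last/k_e = 0.62/0.334 = 1.856
AUC_0→∞ (oral suspension) = 88.275 + 1.856 = 90.131 µg/mL·h
F = (AUC_ev/D_ev)/(AUC_iv/D_iv) = (90.131/1000)/(43/250) = 0.090131/0.172 = 0.5240

F = 0.524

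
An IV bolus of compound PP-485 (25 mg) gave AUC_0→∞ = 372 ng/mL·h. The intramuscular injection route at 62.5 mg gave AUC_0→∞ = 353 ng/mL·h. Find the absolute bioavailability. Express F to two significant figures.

F = 0.38

F = (AUC_ev / D_ev) / (AUC_iv / D_iv)
  = (353/62.5) / (372/25)
  = 5.648 / 14.88 = 0.3796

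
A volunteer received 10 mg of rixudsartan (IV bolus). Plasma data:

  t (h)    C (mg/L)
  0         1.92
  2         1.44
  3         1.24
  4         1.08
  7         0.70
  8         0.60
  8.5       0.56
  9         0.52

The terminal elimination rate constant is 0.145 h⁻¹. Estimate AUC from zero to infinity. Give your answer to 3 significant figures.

AUC = 13.3 mg/L·h

Trapezoidal AUC_0→9:
  [0→2]: (1.92+1.44)/2 × 2 = 3.36
  [2→3]: (1.44+1.24)/2 × 1 = 1.34
  [3→4]: (1.24+1.08)/2 × 1 = 1.16
  [4→7]: (1.08+0.70)/2 × 3 = 2.67
  [7→8]: (0.70+0.60)/2 × 1 = 0.65
  [8→8.5]: (0.60+0.56)/2 × 0.5 = 0.29
  [8.5→9]: (0.56+0.52)/2 × 0.5 = 0.27
  Sum = 9.74 mg/L·h
Extrapolated tail: C_last / k_e = 0.52 / 0.145 = 3.586
AUC_0→∞ = 9.74 + 3.586 = 13.326 mg/L·h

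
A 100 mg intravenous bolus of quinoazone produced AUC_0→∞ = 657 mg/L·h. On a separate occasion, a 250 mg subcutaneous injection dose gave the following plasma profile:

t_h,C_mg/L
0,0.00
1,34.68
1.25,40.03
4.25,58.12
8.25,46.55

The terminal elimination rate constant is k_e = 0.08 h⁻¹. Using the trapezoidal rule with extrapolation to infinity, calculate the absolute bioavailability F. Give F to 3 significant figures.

F = 0.588

Trapezoidal AUC_0→8.25 (subcutaneous injection):
  [0→1]: (0.00+34.68)/2 × 1 = 17.34
  [1→1.25]: (34.68+40.03)/2 × 0.25 = 9.33875
  [1.25→4.25]: (40.03+58.12)/2 × 3 = 147.225
  [4.25→8.25]: (58.12+46.55)/2 × 4 = 209.34
  Sum = 383.24375 mg/L·h
Tail: C_last/k_e = 46.55/0.08 = 581.875
AUC_0→∞ (subcutaneous injection) = 383.24375 + 581.875 = 965.11875 mg/L·h
F = (AUC_ev/D_ev)/(AUC_iv/D_iv) = (965.11875/250)/(657/100) = 3.860475/6.57 = 0.5876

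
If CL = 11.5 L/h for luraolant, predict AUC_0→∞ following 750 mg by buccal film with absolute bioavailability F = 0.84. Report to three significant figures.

AUC = 54.8 mg/L·h

AUC_0→∞ = F × Dose / CL
        = 0.84 × 750 / 11.5 = 54.7826 mg/L·h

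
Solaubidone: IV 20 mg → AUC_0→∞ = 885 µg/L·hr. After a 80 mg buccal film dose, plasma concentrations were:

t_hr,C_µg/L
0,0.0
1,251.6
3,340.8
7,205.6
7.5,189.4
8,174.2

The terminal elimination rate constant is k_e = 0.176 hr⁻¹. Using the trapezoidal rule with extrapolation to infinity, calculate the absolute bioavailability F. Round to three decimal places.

F = 0.845

Trapezoidal AUC_0→8 (buccal film):
  [0→1]: (0.0+251.6)/2 × 1 = 125.8
  [1→3]: (251.6+340.8)/2 × 2 = 592.4
  [3→7]: (340.8+205.6)/2 × 4 = 1092.8
  [7→7.5]: (205.6+189.4)/2 × 0.5 = 98.75
  [7.5→8]: (189.4+174.2)/2 × 0.5 = 90.9
  Sum = 2000.65 µg/L·hr
Tail: C_last/k_e = 174.2/0.176 = 989.773
AUC_0→∞ (buccal film) = 2000.65 + 989.773 = 2990.423 µg/L·hr
F = (AUC_ev/D_ev)/(AUC_iv/D_iv) = (2990.423/80)/(885/20) = 37.3803/44.25 = 0.8448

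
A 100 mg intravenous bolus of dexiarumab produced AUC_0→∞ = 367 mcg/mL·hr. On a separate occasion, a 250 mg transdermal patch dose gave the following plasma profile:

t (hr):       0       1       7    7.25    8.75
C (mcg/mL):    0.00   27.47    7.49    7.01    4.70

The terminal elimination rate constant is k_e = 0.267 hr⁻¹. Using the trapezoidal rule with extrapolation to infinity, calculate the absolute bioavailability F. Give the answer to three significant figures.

Trapezoidal AUC_0→8.75 (transdermal patch):
  [0→1]: (0.00+27.47)/2 × 1 = 13.735
  [1→7]: (27.47+7.49)/2 × 6 = 104.88
  [7→7.25]: (7.49+7.01)/2 × 0.25 = 1.8125
  [7.25→8.75]: (7.01+4.70)/2 × 1.5 = 8.7825
  Sum = 129.21 mcg/mL·hr
Tail: C_last/k_e = 4.70/0.267 = 17.603
AUC_0→∞ (transdermal patch) = 129.21 + 17.603 = 146.813 mcg/mL·hr
F = (AUC_ev/D_ev)/(AUC_iv/D_iv) = (146.813/250)/(367/100) = 0.587252/3.67 = 0.1600

F = 0.160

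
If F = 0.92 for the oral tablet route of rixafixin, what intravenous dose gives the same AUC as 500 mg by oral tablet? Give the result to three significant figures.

Systemic exposure from an extravascular dose = F × D_ev, so the equivalent IV dose is F × D_ev.
D_iv = F × D_ev = 0.92 × 500 = 460 mg

D_iv = 460 mg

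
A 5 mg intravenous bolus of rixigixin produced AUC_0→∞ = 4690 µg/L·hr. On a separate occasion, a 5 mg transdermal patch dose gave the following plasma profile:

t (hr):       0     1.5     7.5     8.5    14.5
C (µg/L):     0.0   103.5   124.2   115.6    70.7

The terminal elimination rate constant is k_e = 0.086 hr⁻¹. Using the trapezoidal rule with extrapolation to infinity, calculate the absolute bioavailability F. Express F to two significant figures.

Trapezoidal AUC_0→14.5 (transdermal patch):
  [0→1.5]: (0.0+103.5)/2 × 1.5 = 77.625
  [1.5→7.5]: (103.5+124.2)/2 × 6 = 683.1
  [7.5→8.5]: (124.2+115.6)/2 × 1 = 119.9
  [8.5→14.5]: (115.6+70.7)/2 × 6 = 558.9
  Sum = 1439.525 µg/L·hr
Tail: C_last/k_e = 70.7/0.086 = 822.093
AUC_0→∞ (transdermal patch) = 1439.525 + 822.093 = 2261.618 µg/L·hr
F = (AUC_ev/D_ev)/(AUC_iv/D_iv) = (2261.618/5)/(4690/5) = 452.3236/938 = 0.4822

F = 0.48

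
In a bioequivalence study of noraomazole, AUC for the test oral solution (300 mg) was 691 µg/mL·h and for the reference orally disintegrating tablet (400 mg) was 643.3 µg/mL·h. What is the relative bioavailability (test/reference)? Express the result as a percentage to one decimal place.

F_rel = 143.2%

F_rel = (AUC_test/D_test) / (AUC_ref/D_ref)
      = (691/300) / (643.3/400)
      = 2.30333 / 1.60825 = 1.4322 = 143.22%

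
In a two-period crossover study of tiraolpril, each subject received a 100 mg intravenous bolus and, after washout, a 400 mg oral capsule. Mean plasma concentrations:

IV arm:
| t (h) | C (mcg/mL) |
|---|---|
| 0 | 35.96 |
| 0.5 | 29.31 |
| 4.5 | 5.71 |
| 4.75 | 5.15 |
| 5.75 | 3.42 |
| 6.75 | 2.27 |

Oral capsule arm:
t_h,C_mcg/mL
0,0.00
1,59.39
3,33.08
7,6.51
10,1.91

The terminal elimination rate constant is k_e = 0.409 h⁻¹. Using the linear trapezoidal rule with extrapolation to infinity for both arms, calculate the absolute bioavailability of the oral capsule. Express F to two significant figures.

F = 0.54

Trapezoidal AUC_0→6.75 (IV):
  [0→0.5]: (35.96+29.31)/2 × 0.5 = 16.3175
  [0.5→4.5]: (29.31+5.71)/2 × 4 = 70.04
  [4.5→4.75]: (5.71+5.15)/2 × 0.25 = 1.3575
  [4.75→5.75]: (5.15+3.42)/2 × 1 = 4.285
  [5.75→6.75]: (3.42+2.27)/2 × 1 = 2.845
  Sum = 94.845 mcg/mL·h
IV tail: 2.27/0.409 = 5.550; AUC_iv,0→∞ = 94.845 + 5.550 = 100.395 mcg/mL·h
Trapezoidal AUC_0→10 (oral capsule):
  [0→1]: (0.00+59.39)/2 × 1 = 29.695
  [1→3]: (59.39+33.08)/2 × 2 = 92.47
  [3→7]: (33.08+6.51)/2 × 4 = 79.18
  [7→10]: (6.51+1.91)/2 × 3 = 12.63
  Sum = 213.975 mcg/mL·h
oral capsule tail: 1.91/0.409 = 4.670; AUC_ev,0→∞ = 213.975 + 4.670 = 218.645 mcg/mL·h
F = (AUC_ev/D_ev)/(AUC_iv/D_iv) = (218.645/400)/(100.395/100) = 0.5466125/1.00395 = 0.5445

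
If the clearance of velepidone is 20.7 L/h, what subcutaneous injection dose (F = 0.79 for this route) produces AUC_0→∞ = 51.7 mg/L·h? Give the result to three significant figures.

Dose = 1350 mg

Dose = CL × AUC_0→∞ / F
     = 20.7 × 51.7 / 0.79 = 1354.67 mg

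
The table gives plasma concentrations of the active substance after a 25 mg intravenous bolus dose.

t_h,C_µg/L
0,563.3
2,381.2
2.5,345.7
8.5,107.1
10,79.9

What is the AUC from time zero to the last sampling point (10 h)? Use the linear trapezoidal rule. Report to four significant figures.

Trapezoidal AUC_0→10:
  [0→2]: (563.3+381.2)/2 × 2 = 944.5
  [2→2.5]: (381.2+345.7)/2 × 0.5 = 181.725
  [2.5→8.5]: (345.7+107.1)/2 × 6 = 1358.4
  [8.5→10]: (107.1+79.9)/2 × 1.5 = 140.25
  Sum = 2624.875 µg/L·h

AUC = 2625 µg/L·h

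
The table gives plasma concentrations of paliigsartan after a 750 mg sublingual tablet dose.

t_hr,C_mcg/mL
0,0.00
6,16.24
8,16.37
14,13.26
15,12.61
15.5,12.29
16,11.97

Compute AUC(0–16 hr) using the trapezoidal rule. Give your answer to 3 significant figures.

Trapezoidal AUC_0→16:
  [0→6]: (0.00+16.24)/2 × 6 = 48.72
  [6→8]: (16.24+16.37)/2 × 2 = 32.61
  [8→14]: (16.37+13.26)/2 × 6 = 88.89
  [14→15]: (13.26+12.61)/2 × 1 = 12.935
  [15→15.5]: (12.61+12.29)/2 × 0.5 = 6.225
  [15.5→16]: (12.29+11.97)/2 × 0.5 = 6.065
  Sum = 195.445 mcg/mL·hr

AUC = 195 mcg/mL·hr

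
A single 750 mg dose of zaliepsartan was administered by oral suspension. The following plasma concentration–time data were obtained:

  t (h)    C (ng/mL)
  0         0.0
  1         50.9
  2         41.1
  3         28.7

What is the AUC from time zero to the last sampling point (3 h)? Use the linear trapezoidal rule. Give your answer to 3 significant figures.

Trapezoidal AUC_0→3:
  [0→1]: (0.0+50.9)/2 × 1 = 25.45
  [1→2]: (50.9+41.1)/2 × 1 = 46.0
  [2→3]: (41.1+28.7)/2 × 1 = 34.9
  Sum = 106.35 ng/mL·h

AUC = 106 ng/mL·h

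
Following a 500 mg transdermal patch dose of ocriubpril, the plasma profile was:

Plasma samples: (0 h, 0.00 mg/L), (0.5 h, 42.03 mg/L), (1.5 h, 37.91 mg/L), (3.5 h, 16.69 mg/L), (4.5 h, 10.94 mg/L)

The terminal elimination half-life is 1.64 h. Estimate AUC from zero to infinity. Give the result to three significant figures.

AUC = 145 mg/L·h

Trapezoidal AUC_0→4.5:
  [0→0.5]: (0.00+42.03)/2 × 0.5 = 10.5075
  [0.5→1.5]: (42.03+37.91)/2 × 1 = 39.97
  [1.5→3.5]: (37.91+16.69)/2 × 2 = 54.6
  [3.5→4.5]: (16.69+10.94)/2 × 1 = 13.815
  Sum = 118.8925 mg/L·h
k_e = ln2 / t½ = 0.693147 / 1.64 = 0.4227 h^-1
Extrapolated tail: C_last / k_e = 10.94 / 0.4227 = 25.881
AUC_0→∞ = 118.8925 + 25.881 = 144.7735 mg/L·h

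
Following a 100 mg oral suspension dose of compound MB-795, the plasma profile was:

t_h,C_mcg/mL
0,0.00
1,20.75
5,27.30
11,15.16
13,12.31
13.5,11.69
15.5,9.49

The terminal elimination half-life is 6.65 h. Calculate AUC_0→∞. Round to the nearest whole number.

AUC = 380 mcg/mL·h

Trapezoidal AUC_0→15.5:
  [0→1]: (0.00+20.75)/2 × 1 = 10.375
  [1→5]: (20.75+27.30)/2 × 4 = 96.1
  [5→11]: (27.30+15.16)/2 × 6 = 127.38
  [11→13]: (15.16+12.31)/2 × 2 = 27.47
  [13→13.5]: (12.31+11.69)/2 × 0.5 = 6.0
  [13.5→15.5]: (11.69+9.49)/2 × 2 = 21.18
  Sum = 288.505 mcg/mL·h
k_e = ln2 / t½ = 0.693147 / 6.65 = 0.1042 h^-1
Extrapolated tail: C_last / k_e = 9.49 / 0.1042 = 91.075
AUC_0→∞ = 288.505 + 91.075 = 379.58 mcg/mL·h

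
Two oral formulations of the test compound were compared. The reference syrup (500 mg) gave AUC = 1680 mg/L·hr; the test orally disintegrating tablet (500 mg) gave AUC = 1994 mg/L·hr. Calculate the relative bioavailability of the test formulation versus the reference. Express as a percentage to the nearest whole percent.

F_rel = (AUC_test/D_test) / (AUC_ref/D_ref)
      = (1994/500) / (1680/500)
      = 3.988 / 3.36 = 1.1869 = 118.69%

F_rel = 119%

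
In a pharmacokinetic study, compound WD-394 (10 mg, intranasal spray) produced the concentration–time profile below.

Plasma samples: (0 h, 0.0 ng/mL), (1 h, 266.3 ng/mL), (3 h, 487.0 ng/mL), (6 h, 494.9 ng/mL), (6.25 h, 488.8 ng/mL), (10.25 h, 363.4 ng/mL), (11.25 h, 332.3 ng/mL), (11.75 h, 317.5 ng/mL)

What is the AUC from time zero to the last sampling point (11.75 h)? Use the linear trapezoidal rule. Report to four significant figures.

AUC = 4697 ng/mL·h

Trapezoidal AUC_0→11.75:
  [0→1]: (0.0+266.3)/2 × 1 = 133.15
  [1→3]: (266.3+487.0)/2 × 2 = 753.3
  [3→6]: (487.0+494.9)/2 × 3 = 1472.85
  [6→6.25]: (494.9+488.8)/2 × 0.25 = 122.9625
  [6.25→10.25]: (488.8+363.4)/2 × 4 = 1704.4
  [10.25→11.25]: (363.4+332.3)/2 × 1 = 347.85
  [11.25→11.75]: (332.3+317.5)/2 × 0.5 = 162.45
  Sum = 4696.9625 ng/mL·h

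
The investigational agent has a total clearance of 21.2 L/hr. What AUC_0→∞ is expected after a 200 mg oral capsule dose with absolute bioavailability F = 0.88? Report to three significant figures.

AUC_0→∞ = F × Dose / CL
        = 0.88 × 200 / 21.2 = 8.30189 mg/L·hr

AUC = 8.30 mg/L·hr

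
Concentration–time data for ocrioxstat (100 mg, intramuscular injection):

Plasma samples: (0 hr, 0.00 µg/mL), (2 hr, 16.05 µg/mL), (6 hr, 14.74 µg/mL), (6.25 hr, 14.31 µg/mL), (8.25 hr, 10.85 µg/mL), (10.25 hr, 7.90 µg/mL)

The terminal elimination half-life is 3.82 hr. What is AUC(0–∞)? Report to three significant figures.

AUC = 169 µg/mL·hr

Trapezoidal AUC_0→10.25:
  [0→2]: (0.00+16.05)/2 × 2 = 16.05
  [2→6]: (16.05+14.74)/2 × 4 = 61.58
  [6→6.25]: (14.74+14.31)/2 × 0.25 = 3.63125
  [6.25→8.25]: (14.31+10.85)/2 × 2 = 25.16
  [8.25→10.25]: (10.85+7.90)/2 × 2 = 18.75
  Sum = 125.17125 µg/mL·hr
k_e = ln2 / t½ = 0.693147 / 3.82 = 0.1815 hr^-1
Extrapolated tail: C_last / k_e = 7.90 / 0.1815 = 43.526
AUC_0→∞ = 125.17125 + 43.526 = 168.69725 µg/mL·hr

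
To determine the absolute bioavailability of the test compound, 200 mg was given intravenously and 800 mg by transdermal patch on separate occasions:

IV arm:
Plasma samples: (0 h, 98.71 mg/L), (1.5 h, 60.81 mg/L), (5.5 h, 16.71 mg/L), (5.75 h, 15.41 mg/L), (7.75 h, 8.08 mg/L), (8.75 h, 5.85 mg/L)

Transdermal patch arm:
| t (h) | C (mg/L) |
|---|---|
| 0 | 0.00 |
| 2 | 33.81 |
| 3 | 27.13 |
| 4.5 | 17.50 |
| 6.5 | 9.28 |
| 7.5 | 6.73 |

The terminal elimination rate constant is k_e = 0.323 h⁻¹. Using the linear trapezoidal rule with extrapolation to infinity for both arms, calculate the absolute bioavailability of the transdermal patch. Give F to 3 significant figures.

Trapezoidal AUC_0→8.75 (IV):
  [0→1.5]: (98.71+60.81)/2 × 1.5 = 119.64
  [1.5→5.5]: (60.81+16.71)/2 × 4 = 155.04
  [5.5→5.75]: (16.71+15.41)/2 × 0.25 = 4.015
  [5.75→7.75]: (15.41+8.08)/2 × 2 = 23.49
  [7.75→8.75]: (8.08+5.85)/2 × 1 = 6.965
  Sum = 309.15 mg/L·h
IV tail: 5.85/0.323 = 18.111; AUC_iv,0→∞ = 309.15 + 18.111 = 327.261 mg/L·h
Trapezoidal AUC_0→7.5 (transdermal patch):
  [0→2]: (0.00+33.81)/2 × 2 = 33.81
  [2→3]: (33.81+27.13)/2 × 1 = 30.47
  [3→4.5]: (27.13+17.50)/2 × 1.5 = 33.4725
  [4.5→6.5]: (17.50+9.28)/2 × 2 = 26.78
  [6.5→7.5]: (9.28+6.73)/2 × 1 = 8.005
  Sum = 132.5375 mg/L·h
transdermal patch tail: 6.73/0.323 = 20.836; AUC_ev,0→∞ = 132.5375 + 20.836 = 153.3735 mg/L·h
F = (AUC_ev/D_ev)/(AUC_iv/D_iv) = (153.3735/800)/(327.261/200) = 0.191717/1.636305 = 0.1172

F = 0.117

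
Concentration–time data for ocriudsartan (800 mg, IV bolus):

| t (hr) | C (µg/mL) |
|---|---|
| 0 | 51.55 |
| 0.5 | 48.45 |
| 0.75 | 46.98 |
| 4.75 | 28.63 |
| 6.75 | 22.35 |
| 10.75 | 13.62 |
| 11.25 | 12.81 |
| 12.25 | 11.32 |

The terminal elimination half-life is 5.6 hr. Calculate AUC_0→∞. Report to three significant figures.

AUC = 421 µg/mL·hr

Trapezoidal AUC_0→12.25:
  [0→0.5]: (51.55+48.45)/2 × 0.5 = 25.0
  [0.5→0.75]: (48.45+46.98)/2 × 0.25 = 11.92875
  [0.75→4.75]: (46.98+28.63)/2 × 4 = 151.22
  [4.75→6.75]: (28.63+22.35)/2 × 2 = 50.98
  [6.75→10.75]: (22.35+13.62)/2 × 4 = 71.94
  [10.75→11.25]: (13.62+12.81)/2 × 0.5 = 6.6075
  [11.25→12.25]: (12.81+11.32)/2 × 1 = 12.065
  Sum = 329.74125 µg/mL·hr
k_e = ln2 / t½ = 0.693147 / 5.6 = 0.1238 hr^-1
Extrapolated tail: C_last / k_e = 11.32 / 0.1238 = 91.438
AUC_0→∞ = 329.74125 + 91.438 = 421.17925 µg/mL·hr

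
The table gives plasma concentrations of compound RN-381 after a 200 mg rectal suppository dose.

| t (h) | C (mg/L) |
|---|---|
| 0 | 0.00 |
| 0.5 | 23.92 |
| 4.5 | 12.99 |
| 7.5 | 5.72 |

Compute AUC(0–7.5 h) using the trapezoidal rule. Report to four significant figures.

AUC = 107.9 mg/L·h

Trapezoidal AUC_0→7.5:
  [0→0.5]: (0.00+23.92)/2 × 0.5 = 5.98
  [0.5→4.5]: (23.92+12.99)/2 × 4 = 73.82
  [4.5→7.5]: (12.99+5.72)/2 × 3 = 28.065
  Sum = 107.865 mg/L·h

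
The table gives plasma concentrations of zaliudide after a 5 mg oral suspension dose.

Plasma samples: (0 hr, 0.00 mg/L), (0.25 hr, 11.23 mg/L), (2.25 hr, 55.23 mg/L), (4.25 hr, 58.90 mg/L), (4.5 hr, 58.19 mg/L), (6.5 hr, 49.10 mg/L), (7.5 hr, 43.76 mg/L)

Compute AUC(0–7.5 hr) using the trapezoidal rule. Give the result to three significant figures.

AUC = 350 mg/L·hr

Trapezoidal AUC_0→7.5:
  [0→0.25]: (0.00+11.23)/2 × 0.25 = 1.40375
  [0.25→2.25]: (11.23+55.23)/2 × 2 = 66.46
  [2.25→4.25]: (55.23+58.90)/2 × 2 = 114.13
  [4.25→4.5]: (58.90+58.19)/2 × 0.25 = 14.63625
  [4.5→6.5]: (58.19+49.10)/2 × 2 = 107.29
  [6.5→7.5]: (49.10+43.76)/2 × 1 = 46.43
  Sum = 350.35 mg/L·hr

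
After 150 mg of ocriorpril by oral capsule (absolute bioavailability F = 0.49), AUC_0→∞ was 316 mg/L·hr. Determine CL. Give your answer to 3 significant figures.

CL = F × Dose / AUC_0→∞
   = 0.49 × 150 / 316 = 0.232595 L/hr

CL = 0.233 L/hr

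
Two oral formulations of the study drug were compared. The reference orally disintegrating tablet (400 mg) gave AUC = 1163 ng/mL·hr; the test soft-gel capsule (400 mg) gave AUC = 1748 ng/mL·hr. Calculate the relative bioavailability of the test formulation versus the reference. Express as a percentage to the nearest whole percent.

F_rel = (AUC_test/D_test) / (AUC_ref/D_ref)
      = (1748/400) / (1163/400)
      = 4.37 / 2.9075 = 1.5030 = 150.30%

F_rel = 150%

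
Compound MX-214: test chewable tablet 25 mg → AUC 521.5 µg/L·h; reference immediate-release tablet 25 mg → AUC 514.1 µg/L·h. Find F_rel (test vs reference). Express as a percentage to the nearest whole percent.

F_rel = (AUC_test/D_test) / (AUC_ref/D_ref)
      = (521.5/25) / (514.1/25)
      = 20.86 / 20.564 = 1.0144 = 101.44%

F_rel = 101%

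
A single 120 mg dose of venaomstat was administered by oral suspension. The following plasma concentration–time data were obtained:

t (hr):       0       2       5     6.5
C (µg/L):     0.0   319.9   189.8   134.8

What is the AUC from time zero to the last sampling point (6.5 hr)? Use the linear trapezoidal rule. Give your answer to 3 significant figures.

Trapezoidal AUC_0→6.5:
  [0→2]: (0.0+319.9)/2 × 2 = 319.9
  [2→5]: (319.9+189.8)/2 × 3 = 764.55
  [5→6.5]: (189.8+134.8)/2 × 1.5 = 243.45
  Sum = 1327.9 µg/L·hr

AUC = 1330 µg/L·hr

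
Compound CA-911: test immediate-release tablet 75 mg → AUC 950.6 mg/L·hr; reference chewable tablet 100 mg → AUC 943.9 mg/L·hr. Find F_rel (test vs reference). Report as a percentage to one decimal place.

F_rel = (AUC_test/D_test) / (AUC_ref/D_ref)
      = (950.6/75) / (943.9/100)
      = 12.6747 / 9.439 = 1.3428 = 134.28%

F_rel = 134.3%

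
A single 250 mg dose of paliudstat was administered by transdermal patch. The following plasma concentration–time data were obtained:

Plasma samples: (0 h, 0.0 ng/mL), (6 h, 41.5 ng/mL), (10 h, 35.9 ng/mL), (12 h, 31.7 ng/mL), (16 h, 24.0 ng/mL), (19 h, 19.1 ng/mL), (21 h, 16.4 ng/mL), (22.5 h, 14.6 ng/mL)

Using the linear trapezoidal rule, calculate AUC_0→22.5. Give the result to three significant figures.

Trapezoidal AUC_0→22.5:
  [0→6]: (0.0+41.5)/2 × 6 = 124.5
  [6→10]: (41.5+35.9)/2 × 4 = 154.8
  [10→12]: (35.9+31.7)/2 × 2 = 67.6
  [12→16]: (31.7+24.0)/2 × 4 = 111.4
  [16→19]: (24.0+19.1)/2 × 3 = 64.65
  [19→21]: (19.1+16.4)/2 × 2 = 35.5
  [21→22.5]: (16.4+14.6)/2 × 1.5 = 23.25
  Sum = 581.7 ng/mL·h

AUC = 582 ng/mL·h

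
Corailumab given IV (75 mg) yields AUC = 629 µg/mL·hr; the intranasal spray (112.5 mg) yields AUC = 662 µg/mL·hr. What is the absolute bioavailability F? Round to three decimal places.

F = (AUC_ev / D_ev) / (AUC_iv / D_iv)
  = (662/112.5) / (629/75)
  = 5.88444 / 8.38667 = 0.7016

F = 0.702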